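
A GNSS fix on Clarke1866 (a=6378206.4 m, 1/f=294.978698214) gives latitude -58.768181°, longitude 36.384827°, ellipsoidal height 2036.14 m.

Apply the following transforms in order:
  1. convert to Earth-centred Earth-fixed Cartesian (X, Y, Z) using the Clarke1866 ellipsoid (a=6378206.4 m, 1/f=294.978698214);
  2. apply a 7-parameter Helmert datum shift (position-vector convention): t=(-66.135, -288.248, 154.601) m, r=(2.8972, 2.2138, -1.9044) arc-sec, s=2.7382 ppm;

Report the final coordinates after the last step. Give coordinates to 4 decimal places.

start: φ=-58.768181°, λ=36.384827°, h=2036.140 m
→ ECEF (a=6378206.400, f=1/294.978698214): X=2669856.4305, Y=1967296.7977, Z=-5432133.8482
→ Helmert 7p (PV): X=2669757.4676, Y=1967065.5864, Z=-5431995.1438

X=2669757.4676 m, Y=1967065.5864 m, Z=-5431995.1438 m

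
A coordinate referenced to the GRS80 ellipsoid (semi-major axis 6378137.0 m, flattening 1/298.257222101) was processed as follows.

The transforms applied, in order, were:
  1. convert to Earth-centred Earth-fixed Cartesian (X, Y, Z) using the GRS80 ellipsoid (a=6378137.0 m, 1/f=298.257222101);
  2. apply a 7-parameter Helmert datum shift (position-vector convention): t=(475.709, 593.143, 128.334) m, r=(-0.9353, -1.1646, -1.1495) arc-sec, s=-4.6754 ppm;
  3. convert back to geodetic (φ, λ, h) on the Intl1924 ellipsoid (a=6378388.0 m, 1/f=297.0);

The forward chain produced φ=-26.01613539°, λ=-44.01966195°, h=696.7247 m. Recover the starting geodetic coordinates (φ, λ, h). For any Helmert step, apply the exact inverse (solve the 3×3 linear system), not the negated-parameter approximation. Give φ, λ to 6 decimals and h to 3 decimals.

start: φ=-26.016135°, λ=-44.019662°, h=696.725 m
→ ECEF (a=6378388.000, f=1/297.0): X=4125057.5227, Y=-3986258.3346, Z=-2781011.9363
→ Helmert⁻¹: X=4124607.6132, Y=-3986834.5205, Z=-2781194.6395
→ geod (Bowring, a=6378137.000): φ=-26.01666400°, λ=-44.02692300°, h=1079.4490 m

φ=-26.016664°, λ=-44.026923°, h=1079.449 m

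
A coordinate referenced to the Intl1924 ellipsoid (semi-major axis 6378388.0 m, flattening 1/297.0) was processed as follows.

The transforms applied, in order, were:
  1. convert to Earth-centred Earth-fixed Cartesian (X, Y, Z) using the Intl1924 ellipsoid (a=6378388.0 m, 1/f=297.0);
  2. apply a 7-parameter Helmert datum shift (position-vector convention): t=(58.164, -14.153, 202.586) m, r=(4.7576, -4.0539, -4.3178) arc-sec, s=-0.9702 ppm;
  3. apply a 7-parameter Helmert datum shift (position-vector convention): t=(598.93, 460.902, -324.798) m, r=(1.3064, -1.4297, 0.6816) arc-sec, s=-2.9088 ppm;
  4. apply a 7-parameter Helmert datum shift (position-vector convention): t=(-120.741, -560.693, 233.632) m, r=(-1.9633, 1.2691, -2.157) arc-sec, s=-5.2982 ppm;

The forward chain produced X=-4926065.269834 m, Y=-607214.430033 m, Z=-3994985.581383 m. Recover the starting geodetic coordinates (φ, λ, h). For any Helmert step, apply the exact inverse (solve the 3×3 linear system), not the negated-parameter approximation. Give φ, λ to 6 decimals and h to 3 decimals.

φ=-39.015896°, λ=-172.972508°, h=2012.198 m

start: X=-4926065.2698, Y=-607214.4300, Z=-3994985.5814 m
→ Helmert⁻¹: X=-4925939.7014, Y=-606670.4355, Z=-3995276.4636
→ Helmert⁻¹: X=-4926582.6584, Y=-607142.1259, Z=-3994925.2928
→ Helmert⁻¹: X=-4926711.4065, Y=-607323.8414, Z=-3995020.9177
→ geod (Bowring, a=6378388.000): φ=-39.01589600°, λ=-172.97250800°, h=2012.1980 m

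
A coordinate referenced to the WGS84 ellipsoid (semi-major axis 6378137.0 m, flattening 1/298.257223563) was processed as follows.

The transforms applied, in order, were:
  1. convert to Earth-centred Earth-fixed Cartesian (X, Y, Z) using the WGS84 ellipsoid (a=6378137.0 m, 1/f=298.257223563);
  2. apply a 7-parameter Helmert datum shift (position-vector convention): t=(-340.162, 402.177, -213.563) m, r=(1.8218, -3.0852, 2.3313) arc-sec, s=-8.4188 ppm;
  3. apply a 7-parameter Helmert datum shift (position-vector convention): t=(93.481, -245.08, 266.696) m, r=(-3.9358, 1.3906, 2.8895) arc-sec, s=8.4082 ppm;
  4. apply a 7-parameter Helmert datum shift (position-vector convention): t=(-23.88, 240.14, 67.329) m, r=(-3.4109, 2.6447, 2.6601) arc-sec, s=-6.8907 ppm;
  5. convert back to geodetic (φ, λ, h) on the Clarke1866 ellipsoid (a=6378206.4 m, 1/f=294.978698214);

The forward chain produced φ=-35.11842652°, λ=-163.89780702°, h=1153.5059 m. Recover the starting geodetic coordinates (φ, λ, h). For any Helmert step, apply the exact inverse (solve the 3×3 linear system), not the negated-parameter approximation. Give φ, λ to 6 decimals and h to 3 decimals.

φ=-35.118755°, λ=-163.895966°, h=1135.353 m

start: φ=-35.118427°, λ=-163.897807°, h=1153.506 m
→ ECEF (a=6378206.400, f=1/294.978698214): X=-5019001.5455, Y=-1448868.4656, Z=-3649096.8646
→ Helmert⁻¹: X=-5018984.1464, Y=-1448993.5172, Z=-3649277.6531
→ Helmert⁻¹: X=-5019031.1145, Y=-1448596.3073, Z=-3649575.1418
→ Helmert⁻¹: X=-5018804.1657, Y=-1448986.1902, Z=-3649304.4357
→ geod (Bowring, a=6378137.000): φ=-35.11875500°, λ=-163.89596600°, h=1135.3530 m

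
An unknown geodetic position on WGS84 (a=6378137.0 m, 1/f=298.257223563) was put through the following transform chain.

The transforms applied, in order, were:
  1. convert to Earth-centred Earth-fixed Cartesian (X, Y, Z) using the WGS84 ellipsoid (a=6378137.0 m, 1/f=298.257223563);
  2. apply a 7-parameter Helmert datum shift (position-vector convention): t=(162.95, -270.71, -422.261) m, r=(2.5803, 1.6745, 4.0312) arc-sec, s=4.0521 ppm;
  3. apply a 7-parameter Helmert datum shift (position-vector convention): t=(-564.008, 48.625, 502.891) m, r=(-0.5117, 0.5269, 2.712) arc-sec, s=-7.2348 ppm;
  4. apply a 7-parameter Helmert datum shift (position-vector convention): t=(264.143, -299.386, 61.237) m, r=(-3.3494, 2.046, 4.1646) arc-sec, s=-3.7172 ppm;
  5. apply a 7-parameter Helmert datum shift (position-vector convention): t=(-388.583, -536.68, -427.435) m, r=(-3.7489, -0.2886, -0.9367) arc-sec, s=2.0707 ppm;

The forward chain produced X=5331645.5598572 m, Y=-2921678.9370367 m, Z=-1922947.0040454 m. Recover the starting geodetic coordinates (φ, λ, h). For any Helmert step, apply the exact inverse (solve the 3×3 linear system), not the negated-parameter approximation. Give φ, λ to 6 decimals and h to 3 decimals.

start: X=5331645.5599, Y=-2921678.9370, Z=-1922947.0040 m
→ Helmert⁻¹: X=5332033.6772, Y=-2921077.0510, Z=-1922576.1396
→ Helmert⁻¹: X=5331749.4508, Y=-2920864.9526, Z=-1922639.0663
→ Helmert⁻¹: X=5332318.5442, Y=-2921000.0492, Z=-1923149.4961
→ Helmert⁻¹: X=5332092.5118, Y=-2920845.7651, Z=-1922639.6182
→ geod (Bowring, a=6378137.000): φ=-17.65998200°, λ=-28.71331200°, h=264.4800 m

φ=-17.659982°, λ=-28.713312°, h=264.480 m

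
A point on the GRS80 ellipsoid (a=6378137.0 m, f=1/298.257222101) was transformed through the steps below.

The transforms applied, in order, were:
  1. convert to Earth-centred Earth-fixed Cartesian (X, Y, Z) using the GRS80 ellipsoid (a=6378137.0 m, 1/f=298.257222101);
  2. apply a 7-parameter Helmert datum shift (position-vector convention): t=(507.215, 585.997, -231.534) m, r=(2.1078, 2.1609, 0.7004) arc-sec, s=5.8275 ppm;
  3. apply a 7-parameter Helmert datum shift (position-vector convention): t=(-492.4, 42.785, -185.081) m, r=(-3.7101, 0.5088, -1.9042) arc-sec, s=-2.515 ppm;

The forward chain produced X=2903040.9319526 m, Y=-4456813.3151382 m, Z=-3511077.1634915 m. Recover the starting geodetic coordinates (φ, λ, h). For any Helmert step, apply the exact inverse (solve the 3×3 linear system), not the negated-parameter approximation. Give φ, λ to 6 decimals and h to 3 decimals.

start: X=2903040.9320, Y=-4456813.3151, Z=-3511077.1635 m
→ Helmert⁻¹: X=2903590.4392, Y=-4456777.3516, Z=-3510973.9144
→ Helmert⁻¹: X=2903087.9496, Y=-4457383.1062, Z=-3510645.9584
→ geod (Bowring, a=6378137.000): φ=-33.60065600°, λ=-56.92385300°, h=1820.4320 m

φ=-33.600656°, λ=-56.923853°, h=1820.432 m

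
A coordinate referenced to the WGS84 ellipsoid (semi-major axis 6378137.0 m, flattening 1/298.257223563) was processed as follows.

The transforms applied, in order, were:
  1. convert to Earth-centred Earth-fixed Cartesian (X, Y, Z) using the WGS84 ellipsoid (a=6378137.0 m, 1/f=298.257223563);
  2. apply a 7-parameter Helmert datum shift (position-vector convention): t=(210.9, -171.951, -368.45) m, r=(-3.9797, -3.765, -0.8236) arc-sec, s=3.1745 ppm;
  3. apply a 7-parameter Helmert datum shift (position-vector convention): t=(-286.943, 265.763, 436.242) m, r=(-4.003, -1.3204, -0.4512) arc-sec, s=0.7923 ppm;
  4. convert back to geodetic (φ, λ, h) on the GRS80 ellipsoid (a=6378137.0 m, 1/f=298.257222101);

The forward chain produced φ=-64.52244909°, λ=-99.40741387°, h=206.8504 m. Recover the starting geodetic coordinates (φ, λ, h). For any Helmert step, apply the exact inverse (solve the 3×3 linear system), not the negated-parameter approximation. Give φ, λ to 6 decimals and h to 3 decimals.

φ=-64.524011°, λ=-99.408839°, h=277.848 m

start: φ=-64.522449°, λ=-99.407414°, h=206.850 m
→ ECEF (a=6378137.000, f=1/298.257222101): X=-449694.7135, Y=-2714205.8935, Z=-5735194.8447
→ Helmert⁻¹: X=-449438.1936, Y=-2714359.1762, Z=-5735676.3431
→ Helmert⁻¹: X=-449741.5175, Y=-2714069.7466, Z=-5735333.8428
→ geod (Bowring, a=6378137.000): φ=-64.52401100°, λ=-99.40883900°, h=277.8480 m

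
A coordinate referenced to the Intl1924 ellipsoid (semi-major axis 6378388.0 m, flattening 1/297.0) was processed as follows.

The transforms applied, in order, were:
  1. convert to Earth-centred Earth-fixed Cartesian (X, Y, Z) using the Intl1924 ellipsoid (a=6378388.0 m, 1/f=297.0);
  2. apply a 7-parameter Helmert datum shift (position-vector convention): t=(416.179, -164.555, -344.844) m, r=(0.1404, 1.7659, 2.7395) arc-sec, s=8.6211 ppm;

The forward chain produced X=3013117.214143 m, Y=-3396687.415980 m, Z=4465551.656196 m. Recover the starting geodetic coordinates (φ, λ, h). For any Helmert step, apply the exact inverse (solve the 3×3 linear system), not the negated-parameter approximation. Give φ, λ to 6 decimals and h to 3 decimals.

start: X=3013117.2141, Y=-3396687.4160, Z=4465551.6562 m
→ Helmert⁻¹: X=3012591.7177, Y=-3396530.5513, Z=4465886.1033
→ geod (Bowring, a=6378388.000): φ=44.72133400°, λ=-48.42821000°, h=580.5920 m

φ=44.721334°, λ=-48.428210°, h=580.592 m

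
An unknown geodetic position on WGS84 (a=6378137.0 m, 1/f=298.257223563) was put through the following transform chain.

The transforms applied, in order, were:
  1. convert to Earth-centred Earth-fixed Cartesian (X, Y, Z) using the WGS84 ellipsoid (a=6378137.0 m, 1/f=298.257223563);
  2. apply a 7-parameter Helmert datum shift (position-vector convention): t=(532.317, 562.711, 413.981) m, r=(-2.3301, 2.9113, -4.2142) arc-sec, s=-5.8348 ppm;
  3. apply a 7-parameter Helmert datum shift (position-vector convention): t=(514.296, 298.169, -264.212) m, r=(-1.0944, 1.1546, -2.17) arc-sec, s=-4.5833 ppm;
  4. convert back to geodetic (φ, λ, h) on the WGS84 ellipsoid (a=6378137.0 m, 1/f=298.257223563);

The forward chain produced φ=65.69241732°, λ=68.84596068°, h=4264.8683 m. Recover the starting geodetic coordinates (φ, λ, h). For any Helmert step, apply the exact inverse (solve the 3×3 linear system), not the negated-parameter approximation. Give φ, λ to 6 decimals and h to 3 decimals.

start: φ=65.692417°, λ=68.845961°, h=4264.868 m
→ ECEF (a=6378137.000, f=1/298.257223563): X=950747.1194, Y=2457016.4349, Z=5793800.4352
→ Helmert⁻¹: X=950178.8995, Y=2456708.7797, Z=5794109.5568
→ Helmert⁻¹: X=949520.1671, Y=2456114.3494, Z=5793770.5288
→ geod (Bowring, a=6378137.000): φ=65.70279500°, λ=68.86377500°, h=3709.2000 m

φ=65.702795°, λ=68.863775°, h=3709.200 m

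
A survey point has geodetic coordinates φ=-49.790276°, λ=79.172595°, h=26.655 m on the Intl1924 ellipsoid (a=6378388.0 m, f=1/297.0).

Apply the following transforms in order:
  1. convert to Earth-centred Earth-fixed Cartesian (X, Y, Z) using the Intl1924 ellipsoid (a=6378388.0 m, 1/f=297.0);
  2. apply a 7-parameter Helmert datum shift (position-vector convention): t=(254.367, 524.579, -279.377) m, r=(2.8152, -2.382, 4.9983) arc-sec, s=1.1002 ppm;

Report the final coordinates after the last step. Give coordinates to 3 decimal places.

X=775271.703 m, Y=4053082.200 m, Z=-4848095.731 m

start: φ=-49.790276°, λ=79.172595°, h=26.655 m
→ ECEF (a=6378388.000, f=1/297.0): X=775058.7000, Y=4052468.2145, Z=-4847875.2808
→ Helmert 7p (PV): X=775271.7030, Y=4053082.1998, Z=-4848095.7308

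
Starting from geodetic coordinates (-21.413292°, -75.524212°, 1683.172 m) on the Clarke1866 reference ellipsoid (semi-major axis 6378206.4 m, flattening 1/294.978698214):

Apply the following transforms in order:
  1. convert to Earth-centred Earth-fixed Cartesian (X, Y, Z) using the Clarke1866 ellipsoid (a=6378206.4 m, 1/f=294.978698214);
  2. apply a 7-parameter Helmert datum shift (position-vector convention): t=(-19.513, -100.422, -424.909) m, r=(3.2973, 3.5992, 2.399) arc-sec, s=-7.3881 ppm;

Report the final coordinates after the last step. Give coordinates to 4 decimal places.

X=1485366.2892 m, Y=-5753533.1309 m, Z=-2315059.5655 m

start: φ=-21.413292°, λ=-75.524212°, h=1683.172 m
→ ECEF (a=6378206.400, f=1/294.978698214): X=1485370.2463, Y=-5753529.4916, Z=-2314533.8639
→ Helmert 7p (PV): X=1485366.2892, Y=-5753533.1309, Z=-2315059.5655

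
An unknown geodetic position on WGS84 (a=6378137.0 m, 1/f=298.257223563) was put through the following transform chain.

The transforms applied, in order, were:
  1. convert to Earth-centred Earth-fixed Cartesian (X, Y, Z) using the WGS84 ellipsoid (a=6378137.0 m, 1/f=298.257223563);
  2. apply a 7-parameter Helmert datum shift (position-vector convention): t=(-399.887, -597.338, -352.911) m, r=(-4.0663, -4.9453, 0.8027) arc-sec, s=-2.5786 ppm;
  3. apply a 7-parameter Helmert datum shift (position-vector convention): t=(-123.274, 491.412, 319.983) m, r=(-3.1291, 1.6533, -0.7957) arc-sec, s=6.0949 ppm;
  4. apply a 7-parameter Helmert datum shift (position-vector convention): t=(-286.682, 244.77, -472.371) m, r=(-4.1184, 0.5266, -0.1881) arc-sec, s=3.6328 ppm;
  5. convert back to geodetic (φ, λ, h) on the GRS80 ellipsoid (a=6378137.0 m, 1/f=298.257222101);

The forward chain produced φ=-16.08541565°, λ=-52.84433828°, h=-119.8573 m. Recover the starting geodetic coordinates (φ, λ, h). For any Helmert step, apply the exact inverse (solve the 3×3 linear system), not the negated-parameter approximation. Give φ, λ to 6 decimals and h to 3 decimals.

start: φ=-16.085416°, λ=-52.844338°, h=-119.857 m
→ ECEF (a=6378137.000, f=1/298.257222101): X=3702347.3071, Y=-4885508.3212, Z=-1755778.7153
→ Helmert⁻¹: X=3702629.4752, Y=-4885696.9167, Z=-1755388.0653
→ Helmert⁻¹: X=3702763.1035, Y=-4886117.6289, Z=-1755741.7922
→ Helmert⁻¹: X=3703111.4361, Y=-4885512.6903, Z=-1755578.5045
→ geod (Bowring, a=6378137.000): φ=-16.08251300°, λ=-52.83867100°, h=271.5050 m

φ=-16.082513°, λ=-52.838671°, h=271.505 m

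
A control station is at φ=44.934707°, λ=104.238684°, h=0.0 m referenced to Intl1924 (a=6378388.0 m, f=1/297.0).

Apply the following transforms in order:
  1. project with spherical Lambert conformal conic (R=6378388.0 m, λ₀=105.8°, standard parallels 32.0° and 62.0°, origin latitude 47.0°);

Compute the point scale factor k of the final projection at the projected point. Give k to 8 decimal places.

start: φ=44.934707°, λ=104.238684°, h=0.000 m
→ into lcc (λ₀=105.8°): φ=44.93470700°, λ−λ₀=-1.56131600°
scale k = 0.96674486

0.96674486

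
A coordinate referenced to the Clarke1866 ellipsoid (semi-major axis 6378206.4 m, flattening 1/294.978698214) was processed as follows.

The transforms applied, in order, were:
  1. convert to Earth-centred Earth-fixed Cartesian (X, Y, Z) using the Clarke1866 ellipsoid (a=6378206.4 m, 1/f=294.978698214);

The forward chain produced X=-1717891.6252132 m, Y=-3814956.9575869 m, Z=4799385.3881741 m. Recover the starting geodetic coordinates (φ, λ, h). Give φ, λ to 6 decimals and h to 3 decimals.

start: X=-1717891.6252, Y=-3814956.9576, Z=4799385.3882 m
→ geod (Bowring, a=6378206.400): φ=49.11206700°, λ=-114.24224400°, h=1142.5080 m

φ=49.112067°, λ=-114.242244°, h=1142.508 m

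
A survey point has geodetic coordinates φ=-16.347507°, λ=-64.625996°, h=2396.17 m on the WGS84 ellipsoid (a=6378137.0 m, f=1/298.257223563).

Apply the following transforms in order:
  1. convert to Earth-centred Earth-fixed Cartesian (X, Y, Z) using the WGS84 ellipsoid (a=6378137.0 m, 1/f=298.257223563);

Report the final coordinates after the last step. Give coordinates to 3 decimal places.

start: φ=-16.347507°, λ=-64.625996°, h=2396.170 m
→ ECEF (a=6378137.000, f=1/298.257223563): X=2624376.8367, Y=-5533402.7979, Z=-1784335.6656

X=2624376.837 m, Y=-5533402.798 m, Z=-1784335.666 m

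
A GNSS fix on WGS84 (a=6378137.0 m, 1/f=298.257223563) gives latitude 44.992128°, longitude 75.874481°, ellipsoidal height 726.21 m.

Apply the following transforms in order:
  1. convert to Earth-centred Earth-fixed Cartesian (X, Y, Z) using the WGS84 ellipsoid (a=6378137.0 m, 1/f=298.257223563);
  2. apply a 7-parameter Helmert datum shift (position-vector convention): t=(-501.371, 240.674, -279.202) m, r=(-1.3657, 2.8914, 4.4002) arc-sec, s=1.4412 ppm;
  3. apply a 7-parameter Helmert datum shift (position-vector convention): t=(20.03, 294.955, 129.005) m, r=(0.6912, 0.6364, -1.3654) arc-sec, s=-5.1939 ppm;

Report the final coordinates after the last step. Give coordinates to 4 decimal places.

X=1102307.4081 m, Y=4382642.3475 m, Z=4487042.9835 m

start: φ=44.992128°, λ=75.874481°, h=726.210 m
→ ECEF (a=6378137.000, f=1/298.257223563): X=1102780.6118, Y=4382092.2610, Z=4487243.2065
→ Helmert 7p (PV): X=1102250.2496, Y=4382392.4864, Z=4486925.9985
→ Helmert 7p (PV): X=1102307.4081, Y=4382642.3475, Z=4487042.9835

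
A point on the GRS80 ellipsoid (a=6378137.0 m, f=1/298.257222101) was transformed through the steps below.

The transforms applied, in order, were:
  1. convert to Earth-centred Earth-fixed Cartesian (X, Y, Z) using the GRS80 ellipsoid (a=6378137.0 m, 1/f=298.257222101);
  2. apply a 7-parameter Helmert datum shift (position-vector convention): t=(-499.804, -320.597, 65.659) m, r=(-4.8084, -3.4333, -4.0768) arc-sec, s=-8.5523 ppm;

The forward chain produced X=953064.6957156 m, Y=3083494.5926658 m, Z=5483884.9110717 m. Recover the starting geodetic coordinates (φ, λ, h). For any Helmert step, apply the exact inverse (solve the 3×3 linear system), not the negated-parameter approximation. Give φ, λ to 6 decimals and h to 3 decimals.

φ=59.687062°, λ=72.816477°, h=1111.517 m

start: X=953064.6957, Y=3083494.5927, Z=5483884.9111 m
→ Helmert⁻¹: X=953602.9858, Y=3083732.5715, Z=5483922.1662
→ geod (Bowring, a=6378137.000): φ=59.68706200°, λ=72.81647700°, h=1111.5170 m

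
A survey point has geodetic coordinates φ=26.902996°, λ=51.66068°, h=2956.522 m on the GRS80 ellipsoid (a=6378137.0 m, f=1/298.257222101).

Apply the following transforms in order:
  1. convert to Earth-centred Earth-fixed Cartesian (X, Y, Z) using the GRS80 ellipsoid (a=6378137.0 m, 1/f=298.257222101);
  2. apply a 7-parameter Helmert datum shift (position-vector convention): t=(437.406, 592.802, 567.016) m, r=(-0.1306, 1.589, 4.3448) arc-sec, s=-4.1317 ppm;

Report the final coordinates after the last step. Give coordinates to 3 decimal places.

start: φ=26.902996°, λ=51.660680°, h=2956.522 m
→ ECEF (a=6378137.000, f=1/298.257222101): X=3532332.1940, Y=4466403.0925, Z=2869972.4064
→ Helmert 7p (PV): X=3532683.0340, Y=4467053.6632, Z=2870497.5247

X=3532683.034 m, Y=4467053.663 m, Z=2870497.525 m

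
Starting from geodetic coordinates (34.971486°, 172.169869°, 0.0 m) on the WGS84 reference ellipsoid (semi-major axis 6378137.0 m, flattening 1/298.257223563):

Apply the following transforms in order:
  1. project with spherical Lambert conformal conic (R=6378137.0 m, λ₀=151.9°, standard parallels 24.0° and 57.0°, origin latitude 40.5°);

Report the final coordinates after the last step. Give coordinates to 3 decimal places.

start: φ=34.971486°, λ=172.169869°, h=0.000 m
→ lcc (R=6378137.0, λ₀=151.9°): E=1766471.3123, N=-384378.2610

E=1766471.312 m, N=-384378.261 m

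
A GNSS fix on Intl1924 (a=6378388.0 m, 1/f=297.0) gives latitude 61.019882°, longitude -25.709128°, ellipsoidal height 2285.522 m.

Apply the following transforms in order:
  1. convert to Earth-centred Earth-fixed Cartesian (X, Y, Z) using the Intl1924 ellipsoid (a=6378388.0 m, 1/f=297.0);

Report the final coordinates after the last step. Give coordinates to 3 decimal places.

X=2792633.756 m, Y=-1344551.858 m, Z=5558536.546 m

start: φ=61.019882°, λ=-25.709128°, h=2285.522 m
→ ECEF (a=6378388.000, f=1/297.0): X=2792633.7557, Y=-1344551.8584, Z=5558536.5464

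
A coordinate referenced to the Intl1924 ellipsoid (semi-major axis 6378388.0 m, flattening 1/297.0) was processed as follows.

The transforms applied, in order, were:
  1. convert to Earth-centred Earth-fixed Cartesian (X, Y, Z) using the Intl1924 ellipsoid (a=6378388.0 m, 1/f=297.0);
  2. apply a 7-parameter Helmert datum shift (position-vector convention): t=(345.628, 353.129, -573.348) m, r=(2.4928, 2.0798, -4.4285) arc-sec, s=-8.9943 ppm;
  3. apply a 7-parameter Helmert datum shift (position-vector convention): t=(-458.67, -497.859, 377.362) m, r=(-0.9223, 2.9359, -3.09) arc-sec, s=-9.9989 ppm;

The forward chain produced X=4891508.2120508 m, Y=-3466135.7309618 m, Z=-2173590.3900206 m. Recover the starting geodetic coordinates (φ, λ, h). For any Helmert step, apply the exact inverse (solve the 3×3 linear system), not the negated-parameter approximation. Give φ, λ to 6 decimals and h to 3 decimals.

φ=-20.049804°, λ=-35.317483°, h=1126.222 m

start: X=4891508.2121, Y=-3466135.7310, Z=-2173590.3900 m
→ Helmert⁻¹: X=4892098.6570, Y=-3465589.5170, Z=-2173935.3533
→ Helmert⁻¹: X=4891893.3535, Y=-3465895.0563, Z=-2173290.3408
→ geod (Bowring, a=6378388.000): φ=-20.04980400°, λ=-35.31748300°, h=1126.2220 m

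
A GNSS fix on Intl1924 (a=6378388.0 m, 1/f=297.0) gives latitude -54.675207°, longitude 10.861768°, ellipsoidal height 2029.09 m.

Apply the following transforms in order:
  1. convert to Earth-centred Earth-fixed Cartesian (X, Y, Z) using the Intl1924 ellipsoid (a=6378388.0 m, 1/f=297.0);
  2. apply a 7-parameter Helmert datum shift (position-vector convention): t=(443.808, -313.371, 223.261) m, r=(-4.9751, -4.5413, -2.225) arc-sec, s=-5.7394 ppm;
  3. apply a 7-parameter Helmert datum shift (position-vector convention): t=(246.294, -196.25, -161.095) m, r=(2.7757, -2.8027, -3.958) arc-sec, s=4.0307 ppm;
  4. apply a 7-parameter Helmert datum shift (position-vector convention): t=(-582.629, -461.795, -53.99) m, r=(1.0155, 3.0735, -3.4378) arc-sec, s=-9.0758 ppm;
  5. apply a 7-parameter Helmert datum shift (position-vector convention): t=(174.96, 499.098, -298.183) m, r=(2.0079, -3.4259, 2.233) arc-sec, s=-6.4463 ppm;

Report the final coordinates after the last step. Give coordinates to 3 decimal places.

start: φ=-54.675207°, λ=10.861768°, h=2029.090 m
→ ECEF (a=6378388.000, f=1/297.0): X=3631263.5869, Y=696758.5679, Z=-5182322.2129
→ Helmert 7p (PV): X=3631808.1673, Y=696277.0306, Z=-5182006.0657
→ Helmert 7p (PV): X=3632152.8736, Y=696083.6307, Z=-5182129.3293
→ Helmert 7p (PV): X=3631471.6645, Y=695580.4948, Z=-5182186.9816
→ Helmert 7p (PV): X=3631701.7563, Y=696164.8686, Z=-5182384.6720

X=3631701.756 m, Y=696164.869 m, Z=-5182384.672 m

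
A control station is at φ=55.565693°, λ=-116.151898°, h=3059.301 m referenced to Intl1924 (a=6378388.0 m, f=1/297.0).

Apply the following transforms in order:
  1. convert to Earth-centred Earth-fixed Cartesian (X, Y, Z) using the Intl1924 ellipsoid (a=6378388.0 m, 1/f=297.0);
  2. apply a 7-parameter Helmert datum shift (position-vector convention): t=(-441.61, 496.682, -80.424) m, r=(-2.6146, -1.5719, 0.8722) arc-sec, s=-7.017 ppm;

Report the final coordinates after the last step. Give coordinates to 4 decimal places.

X=-1594541.1755 m, Y=-3245905.7682 m, Z=5239793.5001 m

start: φ=55.565693°, λ=-116.151898°, h=3059.301 m
→ ECEF (a=6378388.000, f=1/297.0): X=-1594084.5472, Y=-3246484.9101, Z=5239881.6885
→ Helmert 7p (PV): X=-1594541.1755, Y=-3245905.7682, Z=5239793.5001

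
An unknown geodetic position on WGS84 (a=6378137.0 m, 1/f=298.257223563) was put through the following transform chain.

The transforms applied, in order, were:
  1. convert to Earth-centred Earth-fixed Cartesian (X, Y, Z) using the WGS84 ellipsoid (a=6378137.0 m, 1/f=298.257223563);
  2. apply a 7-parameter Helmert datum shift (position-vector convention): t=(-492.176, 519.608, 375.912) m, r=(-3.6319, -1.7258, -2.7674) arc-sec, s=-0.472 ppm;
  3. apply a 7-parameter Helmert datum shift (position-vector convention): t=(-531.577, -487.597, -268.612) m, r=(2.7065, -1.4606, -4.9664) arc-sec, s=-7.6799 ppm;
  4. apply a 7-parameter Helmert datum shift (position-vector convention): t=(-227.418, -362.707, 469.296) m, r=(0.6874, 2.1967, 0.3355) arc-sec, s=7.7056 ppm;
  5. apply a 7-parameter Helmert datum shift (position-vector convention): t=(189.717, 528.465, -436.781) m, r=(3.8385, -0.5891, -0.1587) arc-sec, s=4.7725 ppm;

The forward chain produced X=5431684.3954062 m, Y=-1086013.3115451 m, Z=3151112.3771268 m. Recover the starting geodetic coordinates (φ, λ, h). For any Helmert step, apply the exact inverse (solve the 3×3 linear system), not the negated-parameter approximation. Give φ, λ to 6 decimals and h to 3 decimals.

φ=29.794034°, λ=-11.303798°, h=715.824 m

start: X=5431684.3954, Y=-1086013.3115, Z=3151112.3771 m
→ Helmert⁻¹: X=5431478.5936, Y=-1086473.7633, Z=3151538.8237
→ Helmert⁻¹: X=5431628.8318, Y=-1086101.0206, Z=3151106.7129
→ Helmert⁻¹: X=5432250.5782, Y=-1085449.6138, Z=3151375.3033
→ Helmert⁻¹: X=5432786.2520, Y=-1085952.3257, Z=3150936.3015
→ geod (Bowring, a=6378137.000): φ=29.79403400°, λ=-11.30379800°, h=715.8240 m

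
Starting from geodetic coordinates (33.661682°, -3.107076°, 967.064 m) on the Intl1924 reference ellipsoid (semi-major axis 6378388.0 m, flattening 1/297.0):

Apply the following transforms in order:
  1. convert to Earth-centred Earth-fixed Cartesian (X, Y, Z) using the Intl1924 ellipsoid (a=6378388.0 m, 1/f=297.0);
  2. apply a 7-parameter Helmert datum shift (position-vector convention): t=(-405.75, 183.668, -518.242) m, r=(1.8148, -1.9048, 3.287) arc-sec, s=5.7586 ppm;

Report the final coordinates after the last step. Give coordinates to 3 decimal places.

X=5306971.350 m, Y=-287858.856 m, Z=3515412.360 m

start: φ=33.661682°, λ=-3.107076°, h=967.064 m
→ ECEF (a=6378388.000, f=1/297.0): X=5307374.4138, Y=-288094.5086, Z=3515863.8777
→ Helmert 7p (PV): X=5306971.3497, Y=-287858.8559, Z=3515412.3598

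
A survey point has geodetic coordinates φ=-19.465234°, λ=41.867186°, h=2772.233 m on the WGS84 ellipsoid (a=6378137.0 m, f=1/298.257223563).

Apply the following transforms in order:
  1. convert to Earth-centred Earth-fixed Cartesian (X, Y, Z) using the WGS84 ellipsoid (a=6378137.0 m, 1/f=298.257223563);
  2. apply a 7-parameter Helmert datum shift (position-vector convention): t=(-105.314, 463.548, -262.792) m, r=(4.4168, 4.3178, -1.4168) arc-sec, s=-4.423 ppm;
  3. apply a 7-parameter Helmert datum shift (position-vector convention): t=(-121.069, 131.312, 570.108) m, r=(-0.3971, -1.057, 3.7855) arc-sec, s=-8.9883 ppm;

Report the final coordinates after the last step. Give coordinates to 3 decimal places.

X=4481527.716 m, Y=4017375.989 m, Z=-2112554.861 m

start: φ=-19.465234°, λ=41.867186°, h=2772.233 m
→ ECEF (a=6378137.000, f=1/298.257223563): X=4481893.7417, Y=4016742.3611, Z=-2112897.9390
→ Helmert 7p (PV): X=4481751.9648, Y=4017202.6016, Z=-2113159.1948
→ Helmert 7p (PV): X=4481527.7157, Y=4017375.9887, Z=-2112554.8605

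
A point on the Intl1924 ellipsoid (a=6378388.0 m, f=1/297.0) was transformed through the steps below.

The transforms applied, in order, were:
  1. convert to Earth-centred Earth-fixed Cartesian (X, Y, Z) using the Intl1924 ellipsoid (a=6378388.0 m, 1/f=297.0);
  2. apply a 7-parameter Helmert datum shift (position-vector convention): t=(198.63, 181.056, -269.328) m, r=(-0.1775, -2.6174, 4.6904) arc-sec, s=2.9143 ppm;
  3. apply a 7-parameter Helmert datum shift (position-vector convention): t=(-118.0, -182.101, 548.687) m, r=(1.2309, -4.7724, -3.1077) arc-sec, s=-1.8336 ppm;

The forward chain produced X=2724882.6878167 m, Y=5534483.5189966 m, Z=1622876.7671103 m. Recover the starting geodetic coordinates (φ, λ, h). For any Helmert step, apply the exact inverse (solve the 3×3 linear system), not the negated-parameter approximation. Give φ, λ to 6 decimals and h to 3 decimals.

φ=14.830841°, λ=63.786626°, h=1706.964 m

start: X=2724882.6878, Y=5534483.5190, Z=1622876.7671 m
→ Helmert⁻¹: X=2724959.8292, Y=5534726.5049, Z=1622234.9779
→ Helmert⁻¹: X=2724899.6989, Y=5534465.9600, Z=1622469.7624
→ geod (Bowring, a=6378388.000): φ=14.83084100°, λ=63.78662600°, h=1706.9640 m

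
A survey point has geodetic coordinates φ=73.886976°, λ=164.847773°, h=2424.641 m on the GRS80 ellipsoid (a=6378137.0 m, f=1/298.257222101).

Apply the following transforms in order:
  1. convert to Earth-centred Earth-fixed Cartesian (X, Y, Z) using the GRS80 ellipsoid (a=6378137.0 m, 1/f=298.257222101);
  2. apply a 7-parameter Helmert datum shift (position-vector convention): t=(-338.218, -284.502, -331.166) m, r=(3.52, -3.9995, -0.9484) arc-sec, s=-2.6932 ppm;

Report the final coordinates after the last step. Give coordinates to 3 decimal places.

X=-1715006.839 m, Y=463917.938 m, Z=6107406.213 m

start: φ=73.886976°, λ=164.847773°, h=2424.641 m
→ ECEF (a=6378137.000, f=1/298.257222101): X=-1714556.9433, Y=464300.0388, Z=6107779.1505
→ Helmert 7p (PV): X=-1715006.8391, Y=463917.9381, Z=6107406.2131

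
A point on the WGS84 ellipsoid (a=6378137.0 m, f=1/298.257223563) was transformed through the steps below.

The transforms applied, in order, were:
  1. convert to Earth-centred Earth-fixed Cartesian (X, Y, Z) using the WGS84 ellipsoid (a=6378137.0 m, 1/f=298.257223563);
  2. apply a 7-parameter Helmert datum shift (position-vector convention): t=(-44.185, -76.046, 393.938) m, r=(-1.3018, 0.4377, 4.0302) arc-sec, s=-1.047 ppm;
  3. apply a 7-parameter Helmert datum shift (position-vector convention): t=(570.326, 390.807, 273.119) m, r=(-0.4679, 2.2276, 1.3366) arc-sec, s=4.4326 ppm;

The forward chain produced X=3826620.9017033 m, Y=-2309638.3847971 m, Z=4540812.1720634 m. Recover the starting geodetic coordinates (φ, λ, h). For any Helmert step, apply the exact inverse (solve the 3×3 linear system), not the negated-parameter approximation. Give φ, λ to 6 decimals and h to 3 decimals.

φ=45.643019°, λ=-31.123221°, h=3584.593 m

start: X=3826620.9017, Y=-2309638.3848, Z=4540812.1721 m
→ Helmert⁻¹: X=3825969.6106, Y=-2310054.0448, Z=4540555.0059
→ Helmert⁻¹: X=3825963.0304, Y=-2310083.8270, Z=4540159.3606
→ geod (Bowring, a=6378137.000): φ=45.64301900°, λ=-31.12322100°, h=3584.5930 m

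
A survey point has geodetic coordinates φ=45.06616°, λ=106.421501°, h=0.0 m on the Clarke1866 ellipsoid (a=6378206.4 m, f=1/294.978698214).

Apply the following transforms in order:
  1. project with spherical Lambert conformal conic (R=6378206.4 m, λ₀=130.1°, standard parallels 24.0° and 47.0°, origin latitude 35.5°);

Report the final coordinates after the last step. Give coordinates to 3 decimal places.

E=-1831580.339 m, N=1270455.009 m

start: φ=45.066160°, λ=106.421501°, h=0.000 m
→ lcc (R=6378206.4, λ₀=130.1°): E=-1831580.3390, N=1270455.0087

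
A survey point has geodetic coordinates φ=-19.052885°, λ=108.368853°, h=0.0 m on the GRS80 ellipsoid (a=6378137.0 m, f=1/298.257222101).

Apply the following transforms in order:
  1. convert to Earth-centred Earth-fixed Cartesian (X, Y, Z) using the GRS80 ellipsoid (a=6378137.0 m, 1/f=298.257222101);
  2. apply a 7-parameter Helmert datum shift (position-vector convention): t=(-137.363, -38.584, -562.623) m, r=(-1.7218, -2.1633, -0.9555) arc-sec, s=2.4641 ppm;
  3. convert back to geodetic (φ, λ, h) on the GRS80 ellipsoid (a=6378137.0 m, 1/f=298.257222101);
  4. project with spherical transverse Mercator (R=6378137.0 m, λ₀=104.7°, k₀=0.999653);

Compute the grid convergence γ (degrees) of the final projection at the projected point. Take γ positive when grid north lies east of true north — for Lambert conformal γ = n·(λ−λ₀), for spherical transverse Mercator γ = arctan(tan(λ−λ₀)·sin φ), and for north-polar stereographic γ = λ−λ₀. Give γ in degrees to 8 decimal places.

-1.19976622

start: φ=-19.052885°, λ=108.368853°, h=0.000 m
→ ECEF (a=6378137.000, f=1/298.257222101): X=-1900530.0816, Y=5723590.7130, Z=-2068883.6170
→ Helmert 7p (PV): X=-1900623.9152, Y=5723557.7664, Z=-2069519.0486
→ geod (Bowring, a=6378137.000): φ=-19.05831585°, λ=108.36979767°, h=205.8553 m
→ into tm (λ₀=104.7°): φ=-19.05831585°, λ−λ₀=3.66979767°
convergence γ = -1.19976622°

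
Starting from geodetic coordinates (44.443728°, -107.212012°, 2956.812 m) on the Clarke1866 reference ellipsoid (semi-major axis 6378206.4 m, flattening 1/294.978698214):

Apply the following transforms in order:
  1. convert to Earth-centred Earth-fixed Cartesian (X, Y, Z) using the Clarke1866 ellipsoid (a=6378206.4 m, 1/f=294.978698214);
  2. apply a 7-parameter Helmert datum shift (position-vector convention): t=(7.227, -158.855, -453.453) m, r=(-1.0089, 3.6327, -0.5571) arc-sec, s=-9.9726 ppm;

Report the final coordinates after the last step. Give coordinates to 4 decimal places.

start: φ=44.443728°, λ=-107.212012°, h=2956.812 m
→ ECEF (a=6378206.400, f=1/294.978698214): X=-1350328.1257, Y=-4358970.0792, Z=4445293.6941
→ Helmert 7p (PV): X=-1350240.9164, Y=-4359060.0738, Z=4444841.0123

X=-1350240.9164 m, Y=-4359060.0738 m, Z=4444841.0123 m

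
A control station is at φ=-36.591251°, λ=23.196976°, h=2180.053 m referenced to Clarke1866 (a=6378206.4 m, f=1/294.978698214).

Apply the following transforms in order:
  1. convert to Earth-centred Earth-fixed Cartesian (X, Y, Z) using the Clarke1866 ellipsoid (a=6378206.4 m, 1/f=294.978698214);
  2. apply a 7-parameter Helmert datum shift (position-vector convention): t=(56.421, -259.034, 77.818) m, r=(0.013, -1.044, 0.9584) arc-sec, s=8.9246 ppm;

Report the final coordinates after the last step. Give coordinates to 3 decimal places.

X=4714493.367 m, Y=2020074.661 m, Z=-3782109.532 m

start: φ=-36.591251°, λ=23.196976°, h=2180.053 m
→ ECEF (a=6378206.400, f=1/294.978698214): X=4714385.1158, Y=2020293.5211, Z=-3782177.5843
→ Helmert 7p (PV): X=4714493.3670, Y=2020074.6612, Z=-3782109.5315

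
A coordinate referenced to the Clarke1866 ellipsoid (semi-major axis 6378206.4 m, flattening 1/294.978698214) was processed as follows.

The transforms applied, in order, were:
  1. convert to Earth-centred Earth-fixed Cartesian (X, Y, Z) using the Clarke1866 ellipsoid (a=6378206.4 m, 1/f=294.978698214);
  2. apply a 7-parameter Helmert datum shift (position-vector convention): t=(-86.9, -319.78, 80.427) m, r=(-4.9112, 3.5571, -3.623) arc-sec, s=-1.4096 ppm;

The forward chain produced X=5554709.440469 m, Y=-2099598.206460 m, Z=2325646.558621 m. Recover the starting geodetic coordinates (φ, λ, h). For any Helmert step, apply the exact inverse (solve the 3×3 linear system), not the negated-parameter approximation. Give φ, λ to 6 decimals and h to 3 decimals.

φ=21.519427°, λ=-20.702300°, h=2071.839 m

start: X=5554709.4405, Y=-2099598.2065, Z=2325646.5586 m
→ Helmert⁻¹: X=5554800.9373, Y=-2099239.1899, Z=2325615.2208
→ geod (Bowring, a=6378206.400): φ=21.51942700°, λ=-20.70230000°, h=2071.8390 m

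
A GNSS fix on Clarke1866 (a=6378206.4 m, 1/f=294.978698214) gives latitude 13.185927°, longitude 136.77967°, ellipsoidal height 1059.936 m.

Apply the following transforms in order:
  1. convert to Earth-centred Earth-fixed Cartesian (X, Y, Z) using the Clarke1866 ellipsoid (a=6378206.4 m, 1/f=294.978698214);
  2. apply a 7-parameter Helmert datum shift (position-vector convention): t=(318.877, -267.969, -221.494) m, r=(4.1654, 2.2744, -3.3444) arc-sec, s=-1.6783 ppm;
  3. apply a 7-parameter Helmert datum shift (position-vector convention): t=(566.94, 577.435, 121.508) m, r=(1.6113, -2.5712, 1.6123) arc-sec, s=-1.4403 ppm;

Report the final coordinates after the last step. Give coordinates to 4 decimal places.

X=-4526034.7281 m, Y=4254423.7103 m, Z=1445600.1710 m

start: φ=13.185927°, λ=136.779670°, h=1059.936 m
→ ECEF (a=6378206.400, f=1/294.978698214): X=-4526968.3089, Y=4254129.9776, Z=1445592.0337
→ Helmert 7p (PV): X=-4526556.9176, Y=4253899.0766, Z=1445503.9402
→ Helmert 7p (PV): X=-4526034.7281, Y=4254423.7103, Z=1445600.1710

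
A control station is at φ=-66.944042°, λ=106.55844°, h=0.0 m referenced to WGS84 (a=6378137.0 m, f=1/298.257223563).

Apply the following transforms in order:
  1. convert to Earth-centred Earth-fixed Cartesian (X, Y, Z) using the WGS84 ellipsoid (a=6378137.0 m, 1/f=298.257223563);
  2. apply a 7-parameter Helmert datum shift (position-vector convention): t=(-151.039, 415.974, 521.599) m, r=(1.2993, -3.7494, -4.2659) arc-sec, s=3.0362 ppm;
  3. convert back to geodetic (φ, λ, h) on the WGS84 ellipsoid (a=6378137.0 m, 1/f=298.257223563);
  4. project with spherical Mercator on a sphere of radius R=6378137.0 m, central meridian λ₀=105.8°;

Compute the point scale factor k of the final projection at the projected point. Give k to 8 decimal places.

2.55285235

start: φ=-66.944042°, λ=106.558440°, h=0.000 m
→ ECEF (a=6378137.000, f=1/298.257223563): X=-713901.6761, Y=2401095.6634, Z=-5845972.1748
→ Helmert 7p (PV): X=-713898.9577, Y=2401570.5173, Z=-5845466.1774
→ geod (Bowring, a=6378137.000): φ=-66.93851581°, λ=106.55528560°, h=-287.5971 m
→ into merc (λ₀=105.8°): φ=-66.93851581°, λ−λ₀=0.75528560°
scale k = 2.55285235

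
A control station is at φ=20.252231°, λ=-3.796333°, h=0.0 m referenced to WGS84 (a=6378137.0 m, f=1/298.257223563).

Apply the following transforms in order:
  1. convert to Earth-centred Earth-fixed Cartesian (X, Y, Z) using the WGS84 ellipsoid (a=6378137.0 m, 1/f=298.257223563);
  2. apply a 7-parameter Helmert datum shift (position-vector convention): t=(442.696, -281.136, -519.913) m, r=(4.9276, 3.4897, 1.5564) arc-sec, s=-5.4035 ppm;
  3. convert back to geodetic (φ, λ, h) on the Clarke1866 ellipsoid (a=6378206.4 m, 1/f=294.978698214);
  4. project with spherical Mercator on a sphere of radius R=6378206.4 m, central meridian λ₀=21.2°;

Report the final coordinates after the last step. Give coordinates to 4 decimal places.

E=-2782881.9494 m, N=2302305.7958 m

start: φ=20.252231°, λ=-3.796333°, h=0.000 m
→ ECEF (a=6378137.000, f=1/298.257223563): X=5973092.7415, Y=-396348.4120, Z=2193915.1429
→ Helmert 7p (PV): X=5973543.2702, Y=-396634.7475, Z=2193272.8510
→ geod (Bowring, a=6378206.400): φ=20.24671518°, λ=-3.79878188°, h=176.2605 m
→ merc (R=6378206.4, λ₀=21.2°): E=-2782881.9494, N=2302305.7958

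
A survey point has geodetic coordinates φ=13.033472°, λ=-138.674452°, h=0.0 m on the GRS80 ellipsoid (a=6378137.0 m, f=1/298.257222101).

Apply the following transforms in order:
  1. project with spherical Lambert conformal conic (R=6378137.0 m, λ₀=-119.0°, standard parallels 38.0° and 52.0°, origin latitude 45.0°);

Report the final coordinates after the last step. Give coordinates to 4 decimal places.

start: φ=13.033472°, λ=-138.674452°, h=0.000 m
→ lcc (R=6378137.0, λ₀=-119.0°): E=-2416058.3535, N=-3414019.3583

E=-2416058.3535 m, N=-3414019.3583 m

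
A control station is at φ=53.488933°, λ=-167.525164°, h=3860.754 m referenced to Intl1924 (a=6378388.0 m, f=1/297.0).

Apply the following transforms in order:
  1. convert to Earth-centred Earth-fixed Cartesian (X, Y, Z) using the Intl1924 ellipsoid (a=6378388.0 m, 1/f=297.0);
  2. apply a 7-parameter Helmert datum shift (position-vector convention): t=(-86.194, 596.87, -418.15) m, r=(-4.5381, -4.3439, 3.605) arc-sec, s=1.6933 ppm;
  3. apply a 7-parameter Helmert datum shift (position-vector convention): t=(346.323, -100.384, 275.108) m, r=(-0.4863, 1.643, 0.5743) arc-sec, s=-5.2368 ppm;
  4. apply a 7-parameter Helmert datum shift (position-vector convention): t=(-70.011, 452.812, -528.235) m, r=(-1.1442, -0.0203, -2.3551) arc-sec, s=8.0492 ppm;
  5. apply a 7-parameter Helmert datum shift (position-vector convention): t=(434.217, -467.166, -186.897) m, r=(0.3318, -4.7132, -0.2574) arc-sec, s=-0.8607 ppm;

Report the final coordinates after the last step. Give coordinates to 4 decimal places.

start: φ=53.488933°, λ=-167.525164°, h=3860.754 m
→ ECEF (a=6378388.000, f=1/297.0): X=-3715719.6899, Y=-822043.2588, Z=5106310.0758
→ Helmert 7p (PV): X=-3715905.3465, Y=-821400.3767, Z=5105840.4058
→ Helmert 7p (PV): X=-3715496.6068, Y=-821494.7676, Z=5106120.3110
→ Helmert 7p (PV): X=-3715606.4069, Y=-820977.8195, Z=5105637.3675
→ Helmert 7p (PV): X=-3715286.6813, Y=-821447.8552, Z=5105359.8531

X=-3715286.6813 m, Y=-821447.8552 m, Z=5105359.8531 m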